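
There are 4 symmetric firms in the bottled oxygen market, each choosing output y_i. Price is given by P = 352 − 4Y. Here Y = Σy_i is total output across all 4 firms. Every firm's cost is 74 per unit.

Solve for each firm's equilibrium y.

13.9

A representative firm's profit is π_i = y_i(352 − 4Y) − 74y_i, with Y = y_i + Σ_{j≠i} y_j.
First-order condition: 278 − 8y_i − 4Σ_{j≠i} y_j = 0.
Imposing symmetry (y_j = y for all j) turns Σ_{j≠i} y_j into 3y, so 278 = 20y and y = 13.9.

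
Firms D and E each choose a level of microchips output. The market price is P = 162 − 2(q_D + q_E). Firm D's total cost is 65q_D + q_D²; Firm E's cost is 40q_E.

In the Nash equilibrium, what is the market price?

93.8

Firm D's profit: π = q_D(162 − 2(q_D + q_E)) − 65q_D − q_D².
∂π/∂q_D = 97 − 6q_D − 2q_E = 0, so q_D = 97/6 − (1/3)q_E.
For E: ∂π/∂q_E = 122 − 4q_E − 2q_D = 0 ⇒ q_E = 30.5 − 0.5q_D.
Substituting the second reaction function into the first: q_D = 97/6 − (1/3)(30.5 − 0.5q_D), which gives (5/6)q_D = 6 ⇒ q_D = 7.2.
Then q_E = 30.5 − 0.5·7.2 = 26.9.
Equilibrium price: P = 162 − 2·34.1 = 93.8.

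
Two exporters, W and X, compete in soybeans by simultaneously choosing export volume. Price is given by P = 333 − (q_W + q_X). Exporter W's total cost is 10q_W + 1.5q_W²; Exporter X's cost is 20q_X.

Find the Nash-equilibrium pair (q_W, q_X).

Exporter W's profit: π = q_W(333 − (q_W + q_X)) − 10q_W − 1.5q_W².
∂π/∂q_W = 323 − 5q_W − q_X = 0, so q_W = 64.6 − 0.2q_X.
For X: ∂π/∂q_X = 313 − 2q_X − q_W = 0 ⇒ q_X = 156.5 − 0.5q_W.
Plugging q_X into W's best response: q_W = 64.6 − 0.2(156.5 − 0.5q_W) ⇒ 0.9q_W = 33.3, so q_W = 37.
Then q_X = 156.5 − 0.5·37 = 138.

37, 138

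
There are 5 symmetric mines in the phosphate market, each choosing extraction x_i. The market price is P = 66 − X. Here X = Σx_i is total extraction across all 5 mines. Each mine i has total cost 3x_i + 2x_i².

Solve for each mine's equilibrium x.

A representative mine's profit is π_i = x_i(66 − X) − 3x_i − 2x_i², with X = x_i + Σ_{j≠i} x_j.
First-order condition: 63 − 6x_i − Σ_{j≠i} x_j = 0.
Imposing symmetry (x_j = x for all j) turns Σ_{j≠i} x_j into 4x, so 63 = 10x and x = 6.3.

6.3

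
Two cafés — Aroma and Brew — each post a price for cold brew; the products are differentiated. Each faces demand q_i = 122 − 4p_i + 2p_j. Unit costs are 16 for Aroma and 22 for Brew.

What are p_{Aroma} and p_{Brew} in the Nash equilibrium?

31.8, 34.2

Aroma's profit: π = (p_{Aroma} − 16)(122 − 4p_{Aroma} + 2p_{Brew}).
∂π/∂p_{Aroma} = 186 − 8p_{Aroma} + 2p_{Brew} = 0 ⇒ p_{Aroma} = 23.25 + 0.25p_{Brew}.
Similarly p_{Brew} = 26.25 + 0.25p_{Aroma}.
Solving the two reaction functions simultaneously: (1 − (0.25)(0.25))p_{Aroma} = 23.25 + 0.25·26.25, so 0.9375p_{Aroma} = 29.8125 and p_{Aroma} = 31.8.
Then p_{Brew} = 26.25 + 0.25·31.8 = 34.2.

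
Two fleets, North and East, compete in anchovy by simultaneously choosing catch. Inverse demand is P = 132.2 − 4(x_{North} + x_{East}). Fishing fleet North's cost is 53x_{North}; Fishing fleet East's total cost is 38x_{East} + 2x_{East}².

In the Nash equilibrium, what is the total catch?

12.63

Fishing fleet North's profit: π = x_{North}(132.2 − 4(x_{North} + x_{East})) − 53x_{North}.
∂π/∂x_{North} = 79.2 − 8x_{North} − 4x_{East} = 0, so x_{North} = 9.9 − 0.5x_{East}.
For East: ∂π/∂x_{East} = 94.2 − 12x_{East} − 4x_{North} = 0 ⇒ x_{East} = 7.85 − (1/3)x_{North}.
Solving the two reaction functions simultaneously: (1 − (−0.5)(−1/3))x_{North} = 9.9 − 0.5·7.85, so (5/6)x_{North} = 5.975 and x_{North} = 7.17.
Then x_{East} = 7.85 − (1/3)·7.17 = 5.46.
Total catch: 7.17 + 5.46 = 12.63.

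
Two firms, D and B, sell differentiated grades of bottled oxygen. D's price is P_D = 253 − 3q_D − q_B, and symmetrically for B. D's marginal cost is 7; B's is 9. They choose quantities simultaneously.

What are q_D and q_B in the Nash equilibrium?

35.2, 34.8

Firm D's profit: π = q_D(253 − 3q_D − q_B) − 7q_D.
∂π/∂q_D = 246 − 6q_D − q_B = 0 ⇒ q_D = 41 − (1/6)q_B.
Similarly q_B = 122/3 − (1/6)q_D.
Substituting the second reaction function into the first: q_D = 41 − (1/6)(122/3 − (1/6)q_D), which gives (35/36)q_D = 308/9 ⇒ q_D = 35.2.
Then q_B = 122/3 − (1/6)·35.2 = 34.8.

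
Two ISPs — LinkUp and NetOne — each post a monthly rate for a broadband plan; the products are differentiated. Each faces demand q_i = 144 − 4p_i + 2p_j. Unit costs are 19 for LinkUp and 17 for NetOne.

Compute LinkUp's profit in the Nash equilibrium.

LinkUp's profit: π = (p_{LinkUp} − 19)(144 − 4p_{LinkUp} + 2p_{NetOne}).
∂π/∂p_{LinkUp} = 220 − 8p_{LinkUp} + 2p_{NetOne} = 0 ⇒ p_{LinkUp} = 27.5 + 0.25p_{NetOne}.
Similarly p_{NetOne} = 26.5 + 0.25p_{LinkUp}.
Solving the two reaction functions simultaneously: (1 − (0.25)(0.25))p_{LinkUp} = 27.5 + 0.25·26.5, so 0.9375p_{LinkUp} = 34.125 and p_{LinkUp} = 36.4.
Then p_{NetOne} = 26.5 + 0.25·36.4 = 35.6.
q_{LinkUp} = 144 − 4·36.4 + 2·35.6 = 69.6.
Profit = (36.4 − 19)·69.6 = 1211.04.

1211.04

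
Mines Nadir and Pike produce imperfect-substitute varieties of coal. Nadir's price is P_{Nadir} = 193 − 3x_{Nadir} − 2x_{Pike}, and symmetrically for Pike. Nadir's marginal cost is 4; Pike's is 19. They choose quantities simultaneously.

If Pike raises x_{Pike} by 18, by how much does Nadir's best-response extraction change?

-6

Mine Nadir's profit: π = x_{Nadir}(193 − 3x_{Nadir} − 2x_{Pike}) − 4x_{Nadir}.
∂π/∂x_{Nadir} = 189 − 6x_{Nadir} − 2x_{Pike} = 0 ⇒ x_{Nadir} = 31.5 − (1/3)x_{Pike}.
The reaction-function slope is −1/3, so an 18-unit rise in x_{Pike} moves x_{Nadir} by −1/3 × 18 = −6. Nadir's best response falls — the actions are strategic substitutes.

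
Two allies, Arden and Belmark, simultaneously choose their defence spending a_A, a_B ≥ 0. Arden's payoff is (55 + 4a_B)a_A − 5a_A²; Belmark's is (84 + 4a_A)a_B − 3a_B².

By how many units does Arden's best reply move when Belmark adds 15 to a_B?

Expanding Arden's payoff: 55a_A + 4a_Ba_A − 5a_A².
∂π/∂a_A = 55 + 4a_B − 10a_A = 0, so a_A = 5.5 + 0.4a_B.
The reaction-function slope is 0.4, so a 15-unit rise in a_B moves a_A by 0.4 × 15 = 6. Arden's best response rises — the actions are strategic complements.

6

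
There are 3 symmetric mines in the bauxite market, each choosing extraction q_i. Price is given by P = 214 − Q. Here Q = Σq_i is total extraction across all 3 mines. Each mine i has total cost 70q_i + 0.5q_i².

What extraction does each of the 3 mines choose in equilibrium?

28.8

A representative mine's profit is π_i = q_i(214 − Q) − 70q_i − 0.5q_i², with Q = q_i + Σ_{j≠i} q_j.
First-order condition: 144 − 3q_i − Σ_{j≠i} q_j = 0.
Imposing symmetry (q_j = q for all j) turns Σ_{j≠i} q_j into 2q, so 144 = 5q and q = 28.8.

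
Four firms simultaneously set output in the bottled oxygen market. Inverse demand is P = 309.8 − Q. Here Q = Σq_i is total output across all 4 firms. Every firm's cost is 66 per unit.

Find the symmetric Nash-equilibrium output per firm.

A representative firm's profit is π_i = q_i(309.8 − Q) − 66q_i, with Q = q_i + Σ_{j≠i} q_j.
First-order condition: 243.8 − 2q_i − Σ_{j≠i} q_j = 0.
In a symmetric equilibrium every firm chooses the same q, so Σ_{j≠i} q_j = 3q. The condition becomes 243.8 − 5q = 0, giving q = 243.8/5 = 48.76.

48.76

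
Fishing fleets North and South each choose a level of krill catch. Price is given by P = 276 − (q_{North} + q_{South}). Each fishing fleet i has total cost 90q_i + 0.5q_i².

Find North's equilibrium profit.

Fishing fleet North's profit: π = q_{North}(276 − (q_{North} + q_{South})) − 90q_{North} − 0.5q_{North}².
∂π/∂q_{North} = 186 − 3q_{North} − q_{South} = 0, so q_{North} = 62 − (1/3)q_{South}.
By symmetry q_{South} = q_{North}; substituting into the reaction function, (4/3)q_{North} = 62 and q_{North} = 46.5.
Price P = 276 − 93 = 183.
North's profit: (183 − 90)·46.5 − 0.5(46.5)² = 3243.375.

3243.375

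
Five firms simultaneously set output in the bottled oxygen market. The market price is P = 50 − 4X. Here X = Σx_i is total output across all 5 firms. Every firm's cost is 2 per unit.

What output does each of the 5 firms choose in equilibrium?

A representative firm's profit is π_i = x_i(50 − 4X) − 2x_i, with X = x_i + Σ_{j≠i} x_j.
First-order condition: 48 − 8x_i − 4Σ_{j≠i} x_j = 0.
In a symmetric equilibrium every firm chooses the same x, so Σ_{j≠i} x_j = 4x. The condition becomes 48 − 24x = 0, giving x = 48/24 = 2.

2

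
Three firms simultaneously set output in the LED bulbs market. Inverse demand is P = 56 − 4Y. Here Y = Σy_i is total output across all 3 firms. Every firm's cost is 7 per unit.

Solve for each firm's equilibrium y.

3.0625

A representative firm's profit is π_i = y_i(56 − 4Y) − 7y_i, with Y = y_i + Σ_{j≠i} y_j.
First-order condition: 49 − 8y_i − 4Σ_{j≠i} y_j = 0.
In a symmetric equilibrium every firm chooses the same y, so Σ_{j≠i} y_j = 2y. The condition becomes 49 − 16y = 0, giving y = 49/16 = 3.0625.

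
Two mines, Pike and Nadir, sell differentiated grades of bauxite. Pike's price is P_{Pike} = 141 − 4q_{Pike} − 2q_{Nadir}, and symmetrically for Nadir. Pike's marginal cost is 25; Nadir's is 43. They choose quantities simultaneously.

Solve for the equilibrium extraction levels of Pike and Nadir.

Mine Pike's profit: π = q_{Pike}(141 − 4q_{Pike} − 2q_{Nadir}) − 25q_{Pike}.
∂π/∂q_{Pike} = 116 − 8q_{Pike} − 2q_{Nadir} = 0 ⇒ q_{Pike} = 14.5 − 0.25q_{Nadir}.
Similarly q_{Nadir} = 12.25 − 0.25q_{Pike}.
Substituting the second reaction function into the first: q_{Pike} = 14.5 − 0.25(12.25 − 0.25q_{Pike}), which gives 0.9375q_{Pike} = 11.4375 ⇒ q_{Pike} = 12.2.
Then q_{Nadir} = 12.25 − 0.25·12.2 = 9.2.

12.2, 9.2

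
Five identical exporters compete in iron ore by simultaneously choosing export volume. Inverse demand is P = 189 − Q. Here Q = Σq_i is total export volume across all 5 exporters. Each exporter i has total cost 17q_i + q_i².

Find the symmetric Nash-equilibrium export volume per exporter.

A representative exporter's profit is π_i = q_i(189 − Q) − 17q_i − q_i², with Q = q_i + Σ_{j≠i} q_j.
First-order condition: 172 − 4q_i − Σ_{j≠i} q_j = 0.
In a symmetric equilibrium every exporter chooses the same q, so Σ_{j≠i} q_j = 4q. The condition becomes 172 − 8q = 0, giving q = 172/8 = 21.5.

21.5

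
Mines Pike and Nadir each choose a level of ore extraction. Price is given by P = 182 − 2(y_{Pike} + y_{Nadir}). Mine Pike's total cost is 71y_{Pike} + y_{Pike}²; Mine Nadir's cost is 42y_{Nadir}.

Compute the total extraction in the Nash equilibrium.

39.1

Mine Pike's profit: π = y_{Pike}(182 − 2(y_{Pike} + y_{Nadir})) − 71y_{Pike} − y_{Pike}².
∂π/∂y_{Pike} = 111 − 6y_{Pike} − 2y_{Nadir} = 0, so y_{Pike} = 18.5 − (1/3)y_{Nadir}.
For Nadir: ∂π/∂y_{Nadir} = 140 − 4y_{Nadir} − 2y_{Pike} = 0 ⇒ y_{Nadir} = 35 − 0.5y_{Pike}.
Solving the two reaction functions simultaneously: (1 − (−1/3)(−0.5))y_{Pike} = 18.5 − (1/3)·35, so (5/6)y_{Pike} = 41/6 and y_{Pike} = 8.2.
Then y_{Nadir} = 35 − 0.5·8.2 = 30.9.
Total extraction: 8.2 + 30.9 = 39.1.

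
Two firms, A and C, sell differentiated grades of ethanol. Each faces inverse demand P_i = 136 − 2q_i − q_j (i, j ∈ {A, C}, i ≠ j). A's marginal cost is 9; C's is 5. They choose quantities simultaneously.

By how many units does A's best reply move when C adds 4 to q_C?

Firm A's profit: π = q_A(136 − 2q_A − q_C) − 9q_A.
∂π/∂q_A = 127 − 4q_A − q_C = 0 ⇒ q_A = 31.75 − 0.25q_C.
The reaction-function slope is −0.25, so a 4-unit rise in q_C moves q_A by −0.25 × 4 = −1. A's best response falls — the actions are strategic substitutes.

-1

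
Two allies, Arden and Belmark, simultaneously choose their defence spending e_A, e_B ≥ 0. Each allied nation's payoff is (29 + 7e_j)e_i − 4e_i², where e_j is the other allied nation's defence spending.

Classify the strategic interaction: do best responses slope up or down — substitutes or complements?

Arden's payoff is (29 + 7e_B)e_A − 4e_A².
∂π/∂e_A = 29 + 7e_B − 8e_A = 0, so e_A = 3.625 + 0.875e_B.
The best-response slope de_A/de_B = 0.875 > 0: the reaction function is upward-sloping, so the choices are strategic complements.

strategic complements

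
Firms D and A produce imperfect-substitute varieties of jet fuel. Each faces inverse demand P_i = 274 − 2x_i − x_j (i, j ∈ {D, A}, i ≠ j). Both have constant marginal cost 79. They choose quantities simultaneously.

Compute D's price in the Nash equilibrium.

157

Firm D's profit: π = x_D(274 − 2x_D − x_A) − 79x_D.
∂π/∂x_D = 195 − 4x_D − x_A = 0 ⇒ x_D = 48.75 − 0.25x_A.
The game is symmetric, so in equilibrium x_A = x_D: the reaction function gives 1.25x_D = 48.75, hence x_D = 39.
P_D = 274 − 2·39 − 39 = 157.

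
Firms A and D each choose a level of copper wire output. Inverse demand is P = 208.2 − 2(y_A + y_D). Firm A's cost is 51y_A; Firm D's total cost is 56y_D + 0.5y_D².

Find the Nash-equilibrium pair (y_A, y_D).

30.1, 18.4

Firm A's profit: π = y_A(208.2 − 2(y_A + y_D)) − 51y_A.
∂π/∂y_A = 157.2 − 4y_A − 2y_D = 0, so y_A = 39.3 − 0.5y_D.
For D: ∂π/∂y_D = 152.2 − 5y_D − 2y_A = 0 ⇒ y_D = 30.44 − 0.4y_A.
Plugging y_D into A's best response: y_A = 39.3 − 0.5(30.44 − 0.4y_A) ⇒ 0.8y_A = 24.08, so y_A = 30.1.
Then y_D = 30.44 − 0.4·30.1 = 18.4.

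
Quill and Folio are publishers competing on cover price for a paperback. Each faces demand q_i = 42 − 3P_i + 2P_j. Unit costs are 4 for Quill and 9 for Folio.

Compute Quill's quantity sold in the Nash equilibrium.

31.3125

Quill's profit: π = (P_{Quill} − 4)(42 − 3P_{Quill} + 2P_{Folio}).
∂π/∂P_{Quill} = 54 − 6P_{Quill} + 2P_{Folio} = 0 ⇒ P_{Quill} = 9 + (1/3)P_{Folio}.
Similarly P_{Folio} = 11.5 + (1/3)P_{Quill}.
Substituting the second reaction function into the first: P_{Quill} = 9 + (1/3)(11.5 + (1/3)P_{Quill}), which gives (8/9)P_{Quill} = 77/6 ⇒ P_{Quill} = 14.4375.
Then P_{Folio} = 11.5 + (1/3)·14.4375 = 16.3125.
q_{Quill} = 42 − 3·14.4375 + 2·16.3125 = 31.3125.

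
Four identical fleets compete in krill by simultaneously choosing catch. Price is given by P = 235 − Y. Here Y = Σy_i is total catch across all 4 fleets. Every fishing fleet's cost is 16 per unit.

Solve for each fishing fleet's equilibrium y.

A representative fishing fleet's profit is π_i = y_i(235 − Y) − 16y_i, with Y = y_i + Σ_{j≠i} y_j.
First-order condition: 219 − 2y_i − Σ_{j≠i} y_j = 0.
With identical fishing fleets, set every y_j = y: then 219 − 2y − 3y = 0, i.e. y = 219/5 = 43.8.

43.8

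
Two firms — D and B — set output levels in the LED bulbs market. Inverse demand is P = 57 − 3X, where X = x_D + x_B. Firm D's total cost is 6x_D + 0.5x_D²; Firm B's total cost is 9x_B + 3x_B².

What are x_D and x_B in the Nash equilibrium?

6.24, 2.44

Firm D's profit: π = x_D(57 − 3(x_D + x_B)) − 6x_D − 0.5x_D².
∂π/∂x_D = 51 − 7x_D − 3x_B = 0, so x_D = 51/7 − (3/7)x_B.
For B: ∂π/∂x_B = 48 − 12x_B − 3x_D = 0 ⇒ x_B = 4 − 0.25x_D.
Plugging x_B into D's best response: x_D = 51/7 − (3/7)(4 − 0.25x_D) ⇒ (25/28)x_D = 39/7, so x_D = 6.24.
Then x_B = 4 − 0.25·6.24 = 2.44.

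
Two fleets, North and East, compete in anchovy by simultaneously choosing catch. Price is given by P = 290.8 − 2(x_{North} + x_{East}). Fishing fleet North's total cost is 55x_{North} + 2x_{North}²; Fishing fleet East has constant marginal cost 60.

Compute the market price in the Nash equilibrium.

Fishing fleet North's profit: π = x_{North}(290.8 − 2(x_{North} + x_{East})) − 55x_{North} − 2x_{North}².
∂π/∂x_{North} = 235.8 − 8x_{North} − 2x_{East} = 0, so x_{North} = 29.475 − 0.25x_{East}.
For East: ∂π/∂x_{East} = 230.8 − 4x_{East} − 2x_{North} = 0 ⇒ x_{East} = 57.7 − 0.5x_{North}.
Substituting the second reaction function into the first: x_{North} = 29.475 − 0.25(57.7 − 0.5x_{North}), which gives 0.875x_{North} = 15.05 ⇒ x_{North} = 17.2.
Then x_{East} = 57.7 − 0.5·17.2 = 49.1.
Equilibrium price: P = 290.8 − 2·66.3 = 158.2.

158.2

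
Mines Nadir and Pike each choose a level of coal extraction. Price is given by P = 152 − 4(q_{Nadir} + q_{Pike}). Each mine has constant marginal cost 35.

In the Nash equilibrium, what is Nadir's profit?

380.25

Mine Nadir's profit: π = q_{Nadir}(152 − 4(q_{Nadir} + q_{Pike})) − 35q_{Nadir}.
∂π/∂q_{Nadir} = 117 − 8q_{Nadir} − 4q_{Pike} = 0, so q_{Nadir} = 14.625 − 0.5q_{Pike}.
Setting q_{Nadir} = q_{Pike} in the reaction function: q_{Nadir} = 14.625 − 0.5q_{Nadir}, so q_{Nadir} = 14.625 / 1.5 = 9.75.
Price P = 152 − 4·19.5 = 74.
Nadir's profit: (74 − 35)·9.75 = 380.25.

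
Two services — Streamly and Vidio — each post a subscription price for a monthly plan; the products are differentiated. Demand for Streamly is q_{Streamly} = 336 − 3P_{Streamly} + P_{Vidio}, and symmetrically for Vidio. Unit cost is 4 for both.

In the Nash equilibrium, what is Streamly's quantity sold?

196.8

Streamly's profit: π = (P_{Streamly} − 4)(336 − 3P_{Streamly} + P_{Vidio}).
∂π/∂P_{Streamly} = 348 − 6P_{Streamly} + P_{Vidio} = 0 ⇒ P_{Streamly} = 58 + (1/6)P_{Vidio}.
Setting P_{Streamly} = P_{Vidio} in the reaction function: P_{Streamly} = 58 + (1/6)P_{Streamly}, so P_{Streamly} = 58 / (5/6) = 69.6.
q_{Streamly} = 336 − 3·69.6 + 69.6 = 196.8.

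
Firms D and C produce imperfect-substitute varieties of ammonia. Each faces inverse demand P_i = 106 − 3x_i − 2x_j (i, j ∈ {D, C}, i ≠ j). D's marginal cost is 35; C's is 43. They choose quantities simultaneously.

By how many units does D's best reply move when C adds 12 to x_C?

-4

Firm D's profit: π = x_D(106 − 3x_D − 2x_C) − 35x_D.
∂π/∂x_D = 71 − 6x_D − 2x_C = 0 ⇒ x_D = 71/6 − (1/3)x_C.
The reaction-function slope is −1/3, so a 12-unit rise in x_C moves x_D by −1/3 × 12 = −4. D's best response falls — the actions are strategic substitutes.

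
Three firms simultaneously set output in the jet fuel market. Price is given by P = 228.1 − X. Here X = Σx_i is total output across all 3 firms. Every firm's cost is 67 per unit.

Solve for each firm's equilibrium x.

A representative firm's profit is π_i = x_i(228.1 − X) − 67x_i, with X = x_i + Σ_{j≠i} x_j.
First-order condition: 161.1 − 2x_i − Σ_{j≠i} x_j = 0.
In a symmetric equilibrium every firm chooses the same x, so Σ_{j≠i} x_j = 2x. The condition becomes 161.1 − 4x = 0, giving x = 161.1/4 = 40.275.

40.275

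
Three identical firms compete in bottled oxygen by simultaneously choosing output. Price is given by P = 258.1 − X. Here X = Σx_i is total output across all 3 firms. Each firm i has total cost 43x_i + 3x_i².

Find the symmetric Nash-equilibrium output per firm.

21.51

A representative firm's profit is π_i = x_i(258.1 − X) − 43x_i − 3x_i², with X = x_i + Σ_{j≠i} x_j.
First-order condition: 215.1 − 8x_i − Σ_{j≠i} x_j = 0.
Imposing symmetry (x_j = x for all j) turns Σ_{j≠i} x_j into 2x, so 215.1 = 10x and x = 21.51.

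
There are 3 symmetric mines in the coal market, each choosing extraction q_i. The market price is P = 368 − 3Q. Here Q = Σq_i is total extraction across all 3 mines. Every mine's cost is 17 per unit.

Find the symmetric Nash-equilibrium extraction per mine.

A representative mine's profit is π_i = q_i(368 − 3Q) − 17q_i, with Q = q_i + Σ_{j≠i} q_j.
First-order condition: 351 − 6q_i − 3Σ_{j≠i} q_j = 0.
With identical mines, set every q_j = q: then 351 − 6q − 6q = 0, i.e. q = 351/12 = 29.25.

29.25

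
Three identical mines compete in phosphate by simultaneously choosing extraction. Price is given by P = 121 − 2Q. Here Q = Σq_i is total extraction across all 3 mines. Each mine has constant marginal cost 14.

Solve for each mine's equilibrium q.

13.375

A representative mine's profit is π_i = q_i(121 − 2Q) − 14q_i, with Q = q_i + Σ_{j≠i} q_j.
First-order condition: 107 − 4q_i − 2Σ_{j≠i} q_j = 0.
Imposing symmetry (q_j = q for all j) turns Σ_{j≠i} q_j into 2q, so 107 = 8q and q = 13.375.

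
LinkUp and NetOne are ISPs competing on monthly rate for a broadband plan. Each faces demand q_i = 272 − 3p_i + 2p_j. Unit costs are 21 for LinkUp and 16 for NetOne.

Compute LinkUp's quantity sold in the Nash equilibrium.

185.4375

LinkUp's profit: π = (p_{LinkUp} − 21)(272 − 3p_{LinkUp} + 2p_{NetOne}).
∂π/∂p_{LinkUp} = 335 − 6p_{LinkUp} + 2p_{NetOne} = 0 ⇒ p_{LinkUp} = 335/6 + (1/3)p_{NetOne}.
Similarly p_{NetOne} = 160/3 + (1/3)p_{LinkUp}.
Substituting the second reaction function into the first: p_{LinkUp} = 335/6 + (1/3)(160/3 + (1/3)p_{LinkUp}), which gives (8/9)p_{LinkUp} = 1325/18 ⇒ p_{LinkUp} = 82.8125.
Then p_{NetOne} = 160/3 + (1/3)·82.8125 = 80.9375.
q_{LinkUp} = 272 − 3·82.8125 + 2·80.9375 = 185.4375.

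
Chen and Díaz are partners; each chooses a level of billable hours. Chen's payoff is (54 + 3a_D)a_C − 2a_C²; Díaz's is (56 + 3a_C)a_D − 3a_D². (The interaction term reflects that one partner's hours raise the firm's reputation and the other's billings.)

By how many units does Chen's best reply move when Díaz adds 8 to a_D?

6

Expanding Chen's payoff: 54a_C + 3a_Da_C − 2a_C².
∂π/∂a_C = 54 + 3a_D − 4a_C = 0, so a_C = 13.5 + 0.75a_D.
The reaction-function slope is 0.75, so an 8-unit rise in a_D moves a_C by 0.75 × 8 = 6. Chen's best response rises — the actions are strategic complements.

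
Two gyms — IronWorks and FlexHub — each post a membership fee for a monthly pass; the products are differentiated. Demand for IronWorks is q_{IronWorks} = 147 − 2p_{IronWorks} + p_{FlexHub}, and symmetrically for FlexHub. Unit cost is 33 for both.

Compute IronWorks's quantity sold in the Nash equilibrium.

76

IronWorks's profit: π = (p_{IronWorks} − 33)(147 − 2p_{IronWorks} + p_{FlexHub}).
∂π/∂p_{IronWorks} = 213 − 4p_{IronWorks} + p_{FlexHub} = 0 ⇒ p_{IronWorks} = 53.25 + 0.25p_{FlexHub}.
Setting p_{IronWorks} = p_{FlexHub} in the reaction function: p_{IronWorks} = 53.25 + 0.25p_{IronWorks}, so p_{IronWorks} = 53.25 / 0.75 = 71.
q_{IronWorks} = 147 − 2·71 + 71 = 76.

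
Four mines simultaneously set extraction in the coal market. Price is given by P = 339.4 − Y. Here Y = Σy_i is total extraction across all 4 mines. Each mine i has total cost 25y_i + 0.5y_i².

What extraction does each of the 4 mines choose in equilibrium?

52.4

A representative mine's profit is π_i = y_i(339.4 − Y) − 25y_i − 0.5y_i², with Y = y_i + Σ_{j≠i} y_j.
First-order condition: 314.4 − 3y_i − Σ_{j≠i} y_j = 0.
With identical mines, set every y_j = y: then 314.4 − 3y − 3y = 0, i.e. y = 314.4/6 = 52.4.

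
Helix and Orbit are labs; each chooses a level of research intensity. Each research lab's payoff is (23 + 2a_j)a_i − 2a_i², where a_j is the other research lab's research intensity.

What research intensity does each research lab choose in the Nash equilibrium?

11.5

Helix's payoff is (23 + 2a_O)a_H − 2a_H².
∂π/∂a_H = 23 + 2a_O − 4a_H = 0, so a_H = 5.75 + 0.5a_O.
By symmetry a_O = a_H; substituting into the reaction function, 0.5a_H = 5.75 and a_H = 11.5.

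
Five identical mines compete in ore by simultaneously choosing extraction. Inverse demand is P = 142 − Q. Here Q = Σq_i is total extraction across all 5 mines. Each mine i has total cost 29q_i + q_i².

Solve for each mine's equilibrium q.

14.125

A representative mine's profit is π_i = q_i(142 − Q) − 29q_i − q_i², with Q = q_i + Σ_{j≠i} q_j.
First-order condition: 113 − 4q_i − Σ_{j≠i} q_j = 0.
Imposing symmetry (q_j = q for all j) turns Σ_{j≠i} q_j into 4q, so 113 = 8q and q = 14.125.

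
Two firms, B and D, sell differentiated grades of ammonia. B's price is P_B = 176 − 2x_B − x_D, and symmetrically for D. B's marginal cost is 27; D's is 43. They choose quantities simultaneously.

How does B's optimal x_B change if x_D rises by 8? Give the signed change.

-2

Firm B's profit: π = x_B(176 − 2x_B − x_D) − 27x_B.
∂π/∂x_B = 149 − 4x_B − x_D = 0 ⇒ x_B = 37.25 − 0.25x_D.
The reaction-function slope is −0.25, so an 8-unit rise in x_D moves x_B by −0.25 × 8 = −2. B's best response falls — the actions are strategic substitutes.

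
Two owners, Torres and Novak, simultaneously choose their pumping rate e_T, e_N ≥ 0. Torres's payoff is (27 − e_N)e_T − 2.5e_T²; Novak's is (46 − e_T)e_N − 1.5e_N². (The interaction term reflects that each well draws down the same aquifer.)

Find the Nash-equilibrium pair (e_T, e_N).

Expanding Torres's payoff: 27e_T − e_Ne_T − 2.5e_T².
∂π/∂e_T = 27 − e_N − 5e_T = 0, so e_T = 5.4 − 0.2e_N.
Likewise for Novak: e_N = 46/3 − (1/3)e_T.
Plugging e_N into Torres's best response: e_T = 5.4 − 0.2(46/3 − (1/3)e_T) ⇒ (14/15)e_T = 7/3, so e_T = 2.5.
Then e_N = 46/3 − (1/3)·2.5 = 14.5.

2.5, 14.5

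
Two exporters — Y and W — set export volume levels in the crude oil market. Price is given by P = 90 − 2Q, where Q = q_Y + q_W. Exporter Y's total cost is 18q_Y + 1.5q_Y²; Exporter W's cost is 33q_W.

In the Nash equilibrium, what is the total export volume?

17.875

Exporter Y's profit: π = q_Y(90 − 2(q_Y + q_W)) − 18q_Y − 1.5q_Y².
∂π/∂q_Y = 72 − 7q_Y − 2q_W = 0, so q_Y = 72/7 − (2/7)q_W.
For W: ∂π/∂q_W = 57 − 4q_W − 2q_Y = 0 ⇒ q_W = 14.25 − 0.5q_Y.
Solving the two reaction functions simultaneously: (1 − (−2/7)(−0.5))q_Y = 72/7 − (2/7)·14.25, so (6/7)q_Y = 87/14 and q_Y = 7.25.
Then q_W = 14.25 − 0.5·7.25 = 10.625.
Total export volume: 7.25 + 10.625 = 17.875.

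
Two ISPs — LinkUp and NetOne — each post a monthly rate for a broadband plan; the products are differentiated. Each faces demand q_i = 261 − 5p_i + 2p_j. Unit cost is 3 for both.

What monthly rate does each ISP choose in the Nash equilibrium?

LinkUp's profit: π = (p_{LinkUp} − 3)(261 − 5p_{LinkUp} + 2p_{NetOne}).
∂π/∂p_{LinkUp} = 276 − 10p_{LinkUp} + 2p_{NetOne} = 0 ⇒ p_{LinkUp} = 27.6 + 0.2p_{NetOne}.
The game is symmetric, so in equilibrium p_{NetOne} = p_{LinkUp}: the reaction function gives 0.8p_{LinkUp} = 27.6, hence p_{LinkUp} = 34.5.

34.5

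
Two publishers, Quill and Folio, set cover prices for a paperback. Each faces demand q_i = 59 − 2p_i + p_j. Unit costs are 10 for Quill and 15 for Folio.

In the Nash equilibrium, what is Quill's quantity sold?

34

Quill's profit: π = (p_{Quill} − 10)(59 − 2p_{Quill} + p_{Folio}).
∂π/∂p_{Quill} = 79 − 4p_{Quill} + p_{Folio} = 0 ⇒ p_{Quill} = 19.75 + 0.25p_{Folio}.
Similarly p_{Folio} = 22.25 + 0.25p_{Quill}.
Substituting the second reaction function into the first: p_{Quill} = 19.75 + 0.25(22.25 + 0.25p_{Quill}), which gives 0.9375p_{Quill} = 25.3125 ⇒ p_{Quill} = 27.
Then p_{Folio} = 22.25 + 0.25·27 = 29.
q_{Quill} = 59 − 2·27 + 29 = 34.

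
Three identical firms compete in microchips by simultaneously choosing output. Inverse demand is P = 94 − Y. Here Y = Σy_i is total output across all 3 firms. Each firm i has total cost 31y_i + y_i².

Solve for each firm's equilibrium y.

A representative firm's profit is π_i = y_i(94 − Y) − 31y_i − y_i², with Y = y_i + Σ_{j≠i} y_j.
First-order condition: 63 − 4y_i − Σ_{j≠i} y_j = 0.
Imposing symmetry (y_j = y for all j) turns Σ_{j≠i} y_j into 2y, so 63 = 6y and y = 10.5.

10.5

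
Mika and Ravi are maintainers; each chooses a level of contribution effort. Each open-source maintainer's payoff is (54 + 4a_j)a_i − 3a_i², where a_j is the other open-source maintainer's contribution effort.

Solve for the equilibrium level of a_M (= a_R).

27

Mika's payoff is (54 + 4a_R)a_M − 3a_M².
∂π/∂a_M = 54 + 4a_R − 6a_M = 0, so a_M = 9 + (2/3)a_R.
The game is symmetric, so in equilibrium a_R = a_M: the reaction function gives (1/3)a_M = 9, hence a_M = 27.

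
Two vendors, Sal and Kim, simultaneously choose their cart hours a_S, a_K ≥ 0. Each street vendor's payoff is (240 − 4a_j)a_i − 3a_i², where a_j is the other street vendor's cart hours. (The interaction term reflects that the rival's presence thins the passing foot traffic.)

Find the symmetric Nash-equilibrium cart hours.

24

Sal's payoff is (240 − 4a_K)a_S − 3a_S².
∂π/∂a_S = 240 − 4a_K − 6a_S = 0, so a_S = 40 − (2/3)a_K.
By symmetry a_K = a_S; substituting into the reaction function, (5/3)a_S = 40 and a_S = 24.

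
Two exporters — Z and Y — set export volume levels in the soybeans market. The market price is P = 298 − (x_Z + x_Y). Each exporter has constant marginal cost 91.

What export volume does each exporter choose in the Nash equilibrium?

Exporter Z's profit: π = x_Z(298 − (x_Z + x_Y)) − 91x_Z.
∂π/∂x_Z = 207 − 2x_Z − x_Y = 0, so x_Z = 103.5 − 0.5x_Y.
By symmetry x_Y = x_Z; substituting into the reaction function, 1.5x_Z = 103.5 and x_Z = 69.

69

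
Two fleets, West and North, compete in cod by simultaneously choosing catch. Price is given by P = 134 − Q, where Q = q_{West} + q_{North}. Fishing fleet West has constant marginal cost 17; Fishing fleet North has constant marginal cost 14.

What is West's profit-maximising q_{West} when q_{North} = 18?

Fishing fleet West's profit: π = q_{West}(134 − (q_{West} + q_{North})) − 17q_{West}.
∂π/∂q_{West} = 117 − 2q_{West} − q_{North} = 0, so q_{West} = 58.5 − 0.5q_{North}.
At q_{North} = 18: q_{West} = 58.5 − 0.5·18 = 49.5.

49.5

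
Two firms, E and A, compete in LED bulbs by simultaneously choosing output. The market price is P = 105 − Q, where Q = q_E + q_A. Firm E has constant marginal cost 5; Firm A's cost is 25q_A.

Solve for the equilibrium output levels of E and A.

40, 20

Firm E's profit: π = q_E(105 − (q_E + q_A)) − 5q_E.
∂π/∂q_E = 100 − 2q_E − q_A = 0, so q_E = 50 − 0.5q_A.
By the same steps for A: q_A = 40 − 0.5q_E.
Substituting the second reaction function into the first: q_E = 50 − 0.5(40 − 0.5q_E), which gives 0.75q_E = 30 ⇒ q_E = 40.
Then q_A = 40 − 0.5·40 = 20.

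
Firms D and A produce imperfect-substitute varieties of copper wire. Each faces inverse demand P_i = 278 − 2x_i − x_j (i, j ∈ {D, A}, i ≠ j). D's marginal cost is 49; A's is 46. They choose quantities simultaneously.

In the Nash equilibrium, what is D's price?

Firm D's profit: π = x_D(278 − 2x_D − x_A) − 49x_D.
∂π/∂x_D = 229 − 4x_D − x_A = 0 ⇒ x_D = 57.25 − 0.25x_A.
Similarly x_A = 58 − 0.25x_D.
Plugging x_A into D's best response: x_D = 57.25 − 0.25(58 − 0.25x_D) ⇒ 0.9375x_D = 42.75, so x_D = 45.6.
Then x_A = 58 − 0.25·45.6 = 46.6.
P_D = 278 − 2·45.6 − 46.6 = 140.2.

140.2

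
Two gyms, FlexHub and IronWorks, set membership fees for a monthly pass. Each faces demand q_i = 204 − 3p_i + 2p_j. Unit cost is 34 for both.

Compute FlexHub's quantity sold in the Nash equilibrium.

127.5

FlexHub's profit: π = (p_{FlexHub} − 34)(204 − 3p_{FlexHub} + 2p_{IronWorks}).
∂π/∂p_{FlexHub} = 306 − 6p_{FlexHub} + 2p_{IronWorks} = 0 ⇒ p_{FlexHub} = 51 + (1/3)p_{IronWorks}.
By symmetry p_{IronWorks} = p_{FlexHub}; substituting into the reaction function, (2/3)p_{FlexHub} = 51 and p_{FlexHub} = 76.5.
q_{FlexHub} = 204 − 3·76.5 + 2·76.5 = 127.5.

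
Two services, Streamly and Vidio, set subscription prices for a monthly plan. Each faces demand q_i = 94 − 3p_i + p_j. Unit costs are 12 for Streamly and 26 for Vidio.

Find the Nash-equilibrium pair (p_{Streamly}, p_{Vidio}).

27.2, 33.2

Streamly's profit: π = (p_{Streamly} − 12)(94 − 3p_{Streamly} + p_{Vidio}).
∂π/∂p_{Streamly} = 130 − 6p_{Streamly} + p_{Vidio} = 0 ⇒ p_{Streamly} = 65/3 + (1/6)p_{Vidio}.
Similarly p_{Vidio} = 86/3 + (1/6)p_{Streamly}.
Plugging p_{Vidio} into Streamly's best response: p_{Streamly} = 65/3 + (1/6)(86/3 + (1/6)p_{Streamly}) ⇒ (35/36)p_{Streamly} = 238/9, so p_{Streamly} = 27.2.
Then p_{Vidio} = 86/3 + (1/6)·27.2 = 33.2.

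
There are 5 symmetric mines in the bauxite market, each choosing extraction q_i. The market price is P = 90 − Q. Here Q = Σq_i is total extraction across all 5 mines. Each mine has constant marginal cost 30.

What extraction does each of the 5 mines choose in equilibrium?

A representative mine's profit is π_i = q_i(90 − Q) − 30q_i, with Q = q_i + Σ_{j≠i} q_j.
First-order condition: 60 − 2q_i − Σ_{j≠i} q_j = 0.
Imposing symmetry (q_j = q for all j) turns Σ_{j≠i} q_j into 4q, so 60 = 6q and q = 10.

10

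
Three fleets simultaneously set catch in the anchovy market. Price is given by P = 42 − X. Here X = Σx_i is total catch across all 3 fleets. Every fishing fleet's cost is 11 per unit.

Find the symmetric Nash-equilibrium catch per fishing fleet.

7.75

A representative fishing fleet's profit is π_i = x_i(42 − X) − 11x_i, with X = x_i + Σ_{j≠i} x_j.
First-order condition: 31 − 2x_i − Σ_{j≠i} x_j = 0.
Imposing symmetry (x_j = x for all j) turns Σ_{j≠i} x_j into 2x, so 31 = 4x and x = 7.75.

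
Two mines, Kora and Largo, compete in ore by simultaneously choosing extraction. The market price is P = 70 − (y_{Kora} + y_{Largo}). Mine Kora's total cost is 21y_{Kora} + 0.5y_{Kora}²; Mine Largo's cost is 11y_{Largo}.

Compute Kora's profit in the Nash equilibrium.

91.26

Mine Kora's profit: π = y_{Kora}(70 − (y_{Kora} + y_{Largo})) − 21y_{Kora} − 0.5y_{Kora}².
∂π/∂y_{Kora} = 49 − 3y_{Kora} − y_{Largo} = 0, so y_{Kora} = 49/3 − (1/3)y_{Largo}.
For Largo: ∂π/∂y_{Largo} = 59 − 2y_{Largo} − y_{Kora} = 0 ⇒ y_{Largo} = 29.5 − 0.5y_{Kora}.
Solving the two reaction functions simultaneously: (1 − (−1/3)(−0.5))y_{Kora} = 49/3 − (1/3)·29.5, so (5/6)y_{Kora} = 6.5 and y_{Kora} = 7.8.
Then y_{Largo} = 29.5 − 0.5·7.8 = 25.6.
Price P = 70 − 33.4 = 36.6.
Kora's profit: (36.6 − 21)·7.8 − 0.5(7.8)² = 91.26.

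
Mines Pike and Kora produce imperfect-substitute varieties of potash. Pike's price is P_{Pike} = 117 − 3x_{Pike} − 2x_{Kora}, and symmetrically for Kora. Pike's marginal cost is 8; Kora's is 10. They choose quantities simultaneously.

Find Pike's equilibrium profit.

Mine Pike's profit: π = x_{Pike}(117 − 3x_{Pike} − 2x_{Kora}) − 8x_{Pike}.
∂π/∂x_{Pike} = 109 − 6x_{Pike} − 2x_{Kora} = 0 ⇒ x_{Pike} = 109/6 − (1/3)x_{Kora}.
Similarly x_{Kora} = 107/6 − (1/3)x_{Pike}.
Solving the two reaction functions simultaneously: (1 − (−1/3)(−1/3))x_{Pike} = 109/6 − (1/3)·(107/6), so (8/9)x_{Pike} = 110/9 and x_{Pike} = 13.75.
Then x_{Kora} = 107/6 − (1/3)·13.75 = 13.25.
P_{Pike} = 117 − 3·13.75 − 2·13.25 = 49.25.
Profit = (49.25 − 8)·13.75 = 567.1875.

567.1875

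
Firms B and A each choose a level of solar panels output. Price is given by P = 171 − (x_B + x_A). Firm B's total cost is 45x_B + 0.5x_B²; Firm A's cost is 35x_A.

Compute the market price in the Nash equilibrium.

91.4

Firm B's profit: π = x_B(171 − (x_B + x_A)) − 45x_B − 0.5x_B².
∂π/∂x_B = 126 − 3x_B − x_A = 0, so x_B = 42 − (1/3)x_A.
For A: ∂π/∂x_A = 136 − 2x_A − x_B = 0 ⇒ x_A = 68 − 0.5x_B.
Substituting the second reaction function into the first: x_B = 42 − (1/3)(68 − 0.5x_B), which gives (5/6)x_B = 58/3 ⇒ x_B = 23.2.
Then x_A = 68 − 0.5·23.2 = 56.4.
Equilibrium price: P = 171 − 79.6 = 91.4.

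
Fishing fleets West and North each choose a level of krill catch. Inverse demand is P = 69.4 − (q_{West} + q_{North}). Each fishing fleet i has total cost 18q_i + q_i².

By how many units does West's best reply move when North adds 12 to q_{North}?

Fishing fleet West's profit: π = q_{West}(69.4 − (q_{West} + q_{North})) − 18q_{West} − q_{West}².
∂π/∂q_{West} = 51.4 − 4q_{West} − q_{North} = 0, so q_{West} = 12.85 − 0.25q_{North}.
The reaction-function slope is −0.25, so a 12-unit rise in q_{North} moves q_{West} by −0.25 × 12 = −3. West's best response falls — the actions are strategic substitutes.

-3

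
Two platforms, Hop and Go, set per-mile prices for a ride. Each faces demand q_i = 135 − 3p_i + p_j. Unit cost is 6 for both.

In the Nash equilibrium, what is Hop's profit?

1815.48

Hop's profit: π = (p_{Hop} − 6)(135 − 3p_{Hop} + p_{Go}).
∂π/∂p_{Hop} = 153 − 6p_{Hop} + p_{Go} = 0 ⇒ p_{Hop} = 25.5 + (1/6)p_{Go}.
The game is symmetric, so in equilibrium p_{Go} = p_{Hop}: the reaction function gives (5/6)p_{Hop} = 25.5, hence p_{Hop} = 30.6.
q_{Hop} = 135 − 3·30.6 + 30.6 = 73.8.
Profit = (30.6 − 6)·73.8 = 1815.48.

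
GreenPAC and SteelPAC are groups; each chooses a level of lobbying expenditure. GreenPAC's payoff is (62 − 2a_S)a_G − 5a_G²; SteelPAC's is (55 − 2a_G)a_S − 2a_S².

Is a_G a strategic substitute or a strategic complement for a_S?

Expanding GreenPAC's payoff: 62a_G − 2a_Sa_G − 5a_G².
∂π/∂a_G = 62 − 2a_S − 10a_G = 0, so a_G = 6.2 − 0.2a_S.
The best-response slope da_G/da_S = −0.2 < 0: the reaction function is downward-sloping, so the choices are strategic substitutes.

strategic substitutes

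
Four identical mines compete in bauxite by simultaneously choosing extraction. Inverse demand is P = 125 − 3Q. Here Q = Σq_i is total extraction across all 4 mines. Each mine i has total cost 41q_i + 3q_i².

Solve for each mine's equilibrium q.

A representative mine's profit is π_i = q_i(125 − 3Q) − 41q_i − 3q_i², with Q = q_i + Σ_{j≠i} q_j.
First-order condition: 84 − 12q_i − 3Σ_{j≠i} q_j = 0.
Imposing symmetry (q_j = q for all j) turns Σ_{j≠i} q_j into 3q, so 84 = 21q and q = 4.

4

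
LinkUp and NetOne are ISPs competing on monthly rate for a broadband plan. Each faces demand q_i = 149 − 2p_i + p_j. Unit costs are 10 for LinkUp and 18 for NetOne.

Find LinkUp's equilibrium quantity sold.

LinkUp's profit: π = (p_{LinkUp} − 10)(149 − 2p_{LinkUp} + p_{NetOne}).
∂π/∂p_{LinkUp} = 169 − 4p_{LinkUp} + p_{NetOne} = 0 ⇒ p_{LinkUp} = 42.25 + 0.25p_{NetOne}.
Similarly p_{NetOne} = 46.25 + 0.25p_{LinkUp}.
Plugging p_{NetOne} into LinkUp's best response: p_{LinkUp} = 42.25 + 0.25(46.25 + 0.25p_{LinkUp}) ⇒ 0.9375p_{LinkUp} = 53.8125, so p_{LinkUp} = 57.4.
Then p_{NetOne} = 46.25 + 0.25·57.4 = 60.6.
q_{LinkUp} = 149 − 2·57.4 + 60.6 = 94.8.

94.8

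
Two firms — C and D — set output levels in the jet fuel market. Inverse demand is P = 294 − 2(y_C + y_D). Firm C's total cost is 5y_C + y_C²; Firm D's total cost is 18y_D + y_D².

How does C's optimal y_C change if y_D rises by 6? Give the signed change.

-2

Firm C's profit: π = y_C(294 − 2(y_C + y_D)) − 5y_C − y_C².
∂π/∂y_C = 289 − 6y_C − 2y_D = 0, so y_C = 289/6 − (1/3)y_D.
The reaction-function slope is −1/3, so a 6-unit rise in y_D moves y_C by −1/3 × 6 = −2. C's best response falls — the actions are strategic substitutes.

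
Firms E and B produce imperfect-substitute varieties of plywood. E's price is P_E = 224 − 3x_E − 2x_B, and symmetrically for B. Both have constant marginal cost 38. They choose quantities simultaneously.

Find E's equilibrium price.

107.75

Firm E's profit: π = x_E(224 − 3x_E − 2x_B) − 38x_E.
∂π/∂x_E = 186 − 6x_E − 2x_B = 0 ⇒ x_E = 31 − (1/3)x_B.
By symmetry x_B = x_E; substituting into the reaction function, (4/3)x_E = 31 and x_E = 23.25.
P_E = 224 − 3·23.25 − 2·23.25 = 107.75.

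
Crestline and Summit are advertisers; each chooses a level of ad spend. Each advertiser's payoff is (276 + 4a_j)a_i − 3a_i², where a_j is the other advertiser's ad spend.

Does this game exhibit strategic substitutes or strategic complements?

strategic complements

Crestline's payoff is (276 + 4a_S)a_C − 3a_C².
∂π/∂a_C = 276 + 4a_S − 6a_C = 0, so a_C = 46 + (2/3)a_S.
The best-response slope da_C/da_S = 2/3 > 0: the reaction function is upward-sloping, so the choices are strategic complements.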